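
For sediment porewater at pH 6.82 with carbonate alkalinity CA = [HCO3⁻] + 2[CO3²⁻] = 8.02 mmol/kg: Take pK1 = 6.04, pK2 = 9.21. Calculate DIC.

DIC = 9.31 mmol/kg

CA = [HCO3⁻] + 2[CO3²⁻] = (α₁ + 2α₂)·DIC
At pH 6.82: [H⁺]/K1 = 10^-0.78 = 0.16596, K2/[H⁺] = 10^-2.39 = 0.0040738
α₁ = 1/(1 + 0.16596 + 0.0040738) = 1/1.1700 = 0.8547; α₂ = α₁·K2/[H⁺] = 0.003482
α₁ + 2α₂ = 0.8616
DIC = CA / (α₁ + 2α₂) = 8.02 / 0.8616 = 9.31 mmol/kg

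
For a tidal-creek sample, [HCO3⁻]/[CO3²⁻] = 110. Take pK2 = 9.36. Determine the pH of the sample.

From K2 = [H⁺][CO3²⁻]/[HCO3⁻]:  pH = pK2 − log₁₀([HCO3⁻]/[CO3²⁻])
log₁₀(110) = +2.041
pH = 9.36 − (+2.041) = 7.32

pH = 7.32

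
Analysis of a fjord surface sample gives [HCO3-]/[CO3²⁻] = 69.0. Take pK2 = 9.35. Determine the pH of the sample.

From K2 = [H⁺][CO3²⁻]/[HCO3-]:  pH = pK2 − log₁₀([HCO3-]/[CO3²⁻])
log₁₀(69.0) = +1.839
pH = 9.35 − (+1.839) = 7.51

pH = 7.51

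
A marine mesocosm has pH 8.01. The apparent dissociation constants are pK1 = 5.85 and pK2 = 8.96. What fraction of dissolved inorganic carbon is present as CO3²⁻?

α₂ = 0.100

α₂ = 1 / (1 + [H⁺]/K2 + [H⁺]²/(K1K2)) = 1 / (1 + 10^+0.95 + 10^-1.21)
   = 1 / (1 + 8.9125 + 0.061660) = 1/9.9742 = 0.1003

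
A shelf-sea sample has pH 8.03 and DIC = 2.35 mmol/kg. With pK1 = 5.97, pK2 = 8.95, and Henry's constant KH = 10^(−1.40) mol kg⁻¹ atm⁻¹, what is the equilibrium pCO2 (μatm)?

α₀ = 1 / (1 + K1/[H⁺] + K1K2/[H⁺]²) = 1 / (1 + 10^+2.06 + 10^+1.14)
   = 1 / (1 + 114.82 + 13.804) = 1/129.62 = 0.007715
[CO2*] = α₀ × DIC = 0.007715 × 2.35 = 0.01813 mmol/kg = 18.13 μmol/kg
pCO2 = [CO2*]/KH = 1.813×10^-5 / 3.981×10^-2 = 455 μatm

pCO2 = 455 μatm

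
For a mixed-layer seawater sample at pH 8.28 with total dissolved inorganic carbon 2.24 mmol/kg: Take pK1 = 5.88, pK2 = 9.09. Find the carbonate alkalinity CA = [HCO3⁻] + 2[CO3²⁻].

CA = [HCO3⁻] + 2[CO3²⁻] = (α₁ + 2α₂)·DIC
At pH 8.28: [H⁺]/K1 = 10^-2.40 = 0.0039811, K2/[H⁺] = 10^-0.81 = 0.15488
α₁ = 1/(1 + 0.0039811 + 0.15488) = 1/1.1589 = 0.8629; α₂ = α₁·K2/[H⁺] = 0.1336
α₁ + 2α₂ = 1.1302
CA = 1.1302 × 2.24 = 2.53 mmol/kg

CA = 2.53 mmol/kg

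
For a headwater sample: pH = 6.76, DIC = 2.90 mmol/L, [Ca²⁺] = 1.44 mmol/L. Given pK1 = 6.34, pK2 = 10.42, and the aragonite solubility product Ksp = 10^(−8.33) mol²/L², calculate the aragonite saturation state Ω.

Ω = 0.141

α₂ = 1 / (1 + [H⁺]/K2 + [H⁺]²/(K1K2)) = 1 / (1 + 10^+3.66 + 10^+3.24)
   = 1 / (1 + 4570.9 + 1737.8) = 1/6309.7 = 0.0001585
[CO3²⁻] = α₂ × DIC = 0.0001585 × 2.90 = 0.0004596 mmol/L = 0.4596 μmol/L
Ksp = 10^(−8.33) = 4.677×10^-9
Ω = [Ca²⁺][CO3²⁻]/Ksp = (1.44×10^-3)(4.596×10^-7) / 4.677×10^-9 = 0.141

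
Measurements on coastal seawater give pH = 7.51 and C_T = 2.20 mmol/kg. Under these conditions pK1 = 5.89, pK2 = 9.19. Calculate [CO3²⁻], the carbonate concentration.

α₂ = 1 / (1 + [H⁺]/K2 + [H⁺]²/(K1K2)) = 1 / (1 + 10^+1.68 + 10^+0.06)
   = 1 / (1 + 47.863 + 1.1482) = 1/50.011 = 0.02000
[CO3²⁻] = α₂ × DIC = 0.02000 × 2.20 = 0.0440 mmol/kg

[CO3²⁻] = 0.0440 mmol/kg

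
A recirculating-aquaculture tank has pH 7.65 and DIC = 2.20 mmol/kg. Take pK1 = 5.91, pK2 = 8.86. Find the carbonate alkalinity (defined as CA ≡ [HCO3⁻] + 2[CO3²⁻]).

CA = 2.29 mmol/kg

CA = [HCO3⁻] + 2[CO3²⁻] = (α₁ + 2α₂)·DIC
At pH 7.65: [H⁺]/K1 = 10^-1.74 = 0.018197, K2/[H⁺] = 10^-1.21 = 0.061660
α₁ = 1/(1 + 0.018197 + 0.061660) = 1/1.0799 = 0.9260; α₂ = α₁·K2/[H⁺] = 0.05710
α₁ + 2α₂ = 1.0402
CA = 1.0402 × 2.20 = 2.29 mmol/kg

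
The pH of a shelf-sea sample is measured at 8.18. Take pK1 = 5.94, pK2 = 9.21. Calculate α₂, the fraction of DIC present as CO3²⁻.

α₂ = 0.0849

α₂ = 1 / (1 + [H⁺]/K2 + [H⁺]²/(K1K2)) = 1 / (1 + 10^+1.03 + 10^-1.21)
   = 1 / (1 + 10.715 + 0.061660) = 1/11.777 = 0.08491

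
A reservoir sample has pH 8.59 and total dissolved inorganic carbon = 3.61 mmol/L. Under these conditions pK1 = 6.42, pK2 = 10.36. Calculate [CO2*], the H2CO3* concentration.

[CO2*] = 0.0238 mmol/L

α₀ = 1 / (1 + K1/[H⁺] + K1K2/[H⁺]²) = 1 / (1 + 10^+2.17 + 10^+0.40)
   = 1 / (1 + 147.91 + 2.5119) = 1/151.42 = 0.006604
[CO2*] = α₀ × DIC = 0.006604 × 3.61 = 0.0238 mmol/L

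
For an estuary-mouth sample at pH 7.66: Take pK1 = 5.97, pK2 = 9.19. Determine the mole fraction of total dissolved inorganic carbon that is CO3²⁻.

α₂ = 1 / (1 + [H⁺]/K2 + [H⁺]²/(K1K2)) = 1 / (1 + 10^+1.53 + 10^-0.16)
   = 1 / (1 + 33.884 + 0.69183) = 1/35.576 = 0.02811

α₂ = 0.0281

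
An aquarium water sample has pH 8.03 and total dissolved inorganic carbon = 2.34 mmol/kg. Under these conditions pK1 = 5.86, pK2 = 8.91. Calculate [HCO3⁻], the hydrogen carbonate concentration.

[HCO3⁻] = 2.06 mmol/kg

α₁ = 1 / (1 + [H⁺]/K1 + K2/[H⁺]) = 1 / (1 + 10^-2.17 + 10^-0.88)
   = 1 / (1 + 0.0067608 + 0.13183) = 1/1.1386 = 0.8783
[HCO3⁻] = α₁ × DIC = 0.8783 × 2.34 = 2.06 mmol/kg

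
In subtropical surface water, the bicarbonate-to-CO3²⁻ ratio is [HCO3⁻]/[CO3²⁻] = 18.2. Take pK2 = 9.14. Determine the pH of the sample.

pH = 7.88

From K2 = [H⁺][CO3²⁻]/[HCO3⁻]:  pH = pK2 − log₁₀([HCO3⁻]/[CO3²⁻])
log₁₀(18.2) = +1.260
pH = 9.14 − (+1.260) = 7.88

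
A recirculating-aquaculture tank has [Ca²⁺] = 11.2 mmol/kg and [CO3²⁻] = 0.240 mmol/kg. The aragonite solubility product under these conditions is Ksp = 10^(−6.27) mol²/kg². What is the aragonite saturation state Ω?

Ksp = 10^(−6.27) = 5.370×10^-7
Ω = [Ca²⁺][CO3²⁻]/Ksp = (11.2×10^-3)(0.240×10^-3) / 5.370×10^-7 = 5.01

Ω = 5.01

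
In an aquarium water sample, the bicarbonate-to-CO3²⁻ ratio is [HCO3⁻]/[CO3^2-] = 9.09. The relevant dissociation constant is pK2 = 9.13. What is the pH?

pH = 8.17

From K2 = [H⁺][CO3^2-]/[HCO3⁻]:  pH = pK2 − log₁₀([HCO3⁻]/[CO3^2-])
log₁₀(9.09) = +0.959
pH = 9.13 − (+0.959) = 8.17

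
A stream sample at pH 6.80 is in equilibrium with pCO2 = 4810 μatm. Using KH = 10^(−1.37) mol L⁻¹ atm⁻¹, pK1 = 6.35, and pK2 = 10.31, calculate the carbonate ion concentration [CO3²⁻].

[CO3²⁻] = 0.179 μmol/L

[CO2*] = KH · pCO2 = 10^(−1.37) × 4810×10^-6 = 2.052×10^-4 mol/L
α₀ = 1/(1 + K1/[H⁺] + K1K2/[H⁺]²) = 1/(1 + 10^+0.45 + 10^-3.06) = 0.2618
DIC = [CO2*]/α₀ = 2.052×10^-4 / 0.2618 = 0.7837 mmol/L
[CO3²⁻] = α₂·DIC; α₂ = 0.0002280, so [CO3²⁻] = 0.0002280 × 0.7837 = 0.000179 mmol/L = 0.179 μmol/L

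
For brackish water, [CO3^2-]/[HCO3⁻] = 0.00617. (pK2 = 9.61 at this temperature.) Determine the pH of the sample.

pH = 7.40

From K2 = [H⁺][CO3^2-]/[HCO3⁻]:  pH = pK2 + log₁₀([CO3^2-]/[HCO3⁻])
log₁₀(0.00617) = -2.210
pH = 9.61 + (-2.210) = 7.40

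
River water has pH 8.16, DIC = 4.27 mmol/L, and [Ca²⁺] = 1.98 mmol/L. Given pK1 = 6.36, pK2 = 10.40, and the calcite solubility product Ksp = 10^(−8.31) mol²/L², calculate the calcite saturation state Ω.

α₂ = 1 / (1 + [H⁺]/K2 + [H⁺]²/(K1K2)) = 1 / (1 + 10^+2.24 + 10^+0.44)
   = 1 / (1 + 173.78 + 2.7542) = 1/177.53 = 0.005633
[CO3²⁻] = α₂ × DIC = 0.005633 × 4.27 = 0.02405 mmol/L
Ksp = 10^(−8.31) = 4.898×10^-9
Ω = [Ca²⁺][CO3²⁻]/Ksp = (1.98×10^-3)(2.405×10^-5) / 4.898×10^-9 = 9.72

Ω = 9.72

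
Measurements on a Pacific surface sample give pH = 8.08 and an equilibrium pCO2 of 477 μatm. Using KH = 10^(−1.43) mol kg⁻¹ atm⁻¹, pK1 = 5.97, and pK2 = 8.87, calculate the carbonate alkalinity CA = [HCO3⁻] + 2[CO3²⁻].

[CO2*] = KH · pCO2 = 10^(−1.43) × 477×10^-6 = 1.772×10^-5 mol/kg
α₀ = 1/(1 + K1/[H⁺] + K1K2/[H⁺]²) = 1/(1 + 10^+2.11 + 10^+1.32) = 0.006635
DIC = [CO2*]/α₀ = 1.772×10^-5 / 0.006635 = 2.671 mmol/kg
CA = (α₁ + 2α₂)·DIC = (0.8547 + 2×0.1386) × 2.671 = 3.02 mmol/kg

CA = 3.02 mmol/kg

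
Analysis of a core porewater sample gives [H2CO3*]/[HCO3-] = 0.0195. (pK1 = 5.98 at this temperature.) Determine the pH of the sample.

From K1 = [H⁺][HCO3-]/[H2CO3*]:  pH = pK1 − log₁₀([H2CO3*]/[HCO3-])
log₁₀(0.0195) = -1.710
pH = 5.98 − (-1.710) = 7.69

pH = 7.69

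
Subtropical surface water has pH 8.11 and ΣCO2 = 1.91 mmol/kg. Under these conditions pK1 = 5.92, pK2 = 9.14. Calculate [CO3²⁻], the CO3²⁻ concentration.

[CO3²⁻] = 0.162 mmol/kg

α₂ = 1 / (1 + [H⁺]/K2 + [H⁺]²/(K1K2)) = 1 / (1 + 10^+1.03 + 10^-1.16)
   = 1 / (1 + 10.715 + 0.069183) = 1/11.784 = 0.08486
[CO3²⁻] = α₂ × DIC = 0.08486 × 1.91 = 0.162 mmol/kg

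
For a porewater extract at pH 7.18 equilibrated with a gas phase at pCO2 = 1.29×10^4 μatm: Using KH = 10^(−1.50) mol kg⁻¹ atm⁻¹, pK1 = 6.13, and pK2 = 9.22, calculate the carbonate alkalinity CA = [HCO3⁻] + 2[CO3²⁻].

[CO2*] = KH · pCO2 = 10^(−1.50) × 1.29×10^4×10^-6 = 4.079×10^-4 mol/kg
α₀ = 1/(1 + K1/[H⁺] + K1K2/[H⁺]²) = 1/(1 + 10^+1.05 + 10^-0.99) = 0.08115
DIC = [CO2*]/α₀ = 4.079×10^-4 / 0.08115 = 5.027 mmol/kg
CA = (α₁ + 2α₂)·DIC = (0.9105 + 2×0.008304) × 5.027 = 4.66 mmol/kg

CA = 4.66 mmol/kg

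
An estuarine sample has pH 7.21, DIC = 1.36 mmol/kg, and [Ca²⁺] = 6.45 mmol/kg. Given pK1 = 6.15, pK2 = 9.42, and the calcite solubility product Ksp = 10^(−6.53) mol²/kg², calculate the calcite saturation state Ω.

α₂ = 1 / (1 + [H⁺]/K2 + [H⁺]²/(K1K2)) = 1 / (1 + 10^+2.21 + 10^+1.15)
   = 1 / (1 + 162.18 + 14.125) = 1/177.31 = 0.005640
[CO3²⁻] = α₂ × DIC = 0.005640 × 1.36 = 0.007670 mmol/kg = 7.670 μmol/kg
Ksp = 10^(−6.53) = 2.951×10^-7
Ω = [Ca²⁺][CO3²⁻]/Ksp = (6.45×10^-3)(7.670×10^-6) / 2.951×10^-7 = 0.168

Ω = 0.168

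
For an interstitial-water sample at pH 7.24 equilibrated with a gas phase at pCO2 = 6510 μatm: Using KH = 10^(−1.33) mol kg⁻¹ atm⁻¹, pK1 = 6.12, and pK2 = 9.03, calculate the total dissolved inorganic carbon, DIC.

DIC = 4.38 mmol/kg

[CO2*] = KH · pCO2 = 10^(−1.33) × 6510×10^-6 = 3.045×10^-4 mol/kg
α₀ = 1/(1 + K1/[H⁺] + K1K2/[H⁺]²) = 1/(1 + 10^+1.12 + 10^-0.67) = 0.06946
DIC = [CO2*]/α₀ = 3.045×10^-4 / 0.06946 = 4.38 mmol/kg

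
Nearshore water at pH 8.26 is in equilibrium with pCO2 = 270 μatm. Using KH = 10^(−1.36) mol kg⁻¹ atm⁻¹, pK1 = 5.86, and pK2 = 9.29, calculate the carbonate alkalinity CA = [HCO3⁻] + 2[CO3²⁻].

[CO2*] = KH · pCO2 = 10^(−1.36) × 270×10^-6 = 1.179×10^-5 mol/kg
α₀ = 1/(1 + K1/[H⁺] + K1K2/[H⁺]²) = 1/(1 + 10^+2.40 + 10^+1.37) = 0.003628
DIC = [CO2*]/α₀ = 1.179×10^-5 / 0.003628 = 3.249 mmol/kg
CA = (α₁ + 2α₂)·DIC = (0.9113 + 2×0.08505) × 3.249 = 3.51 mmol/kg

CA = 3.51 mmol/kg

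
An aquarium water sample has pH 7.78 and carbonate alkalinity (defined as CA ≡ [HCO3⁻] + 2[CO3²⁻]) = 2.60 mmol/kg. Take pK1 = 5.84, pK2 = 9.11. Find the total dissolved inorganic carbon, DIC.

CA = [HCO3⁻] + 2[CO3²⁻] = (α₁ + 2α₂)·DIC
At pH 7.78: [H⁺]/K1 = 10^-1.94 = 0.011482, K2/[H⁺] = 10^-1.33 = 0.046774
α₁ = 1/(1 + 0.011482 + 0.046774) = 1/1.0583 = 0.9450; α₂ = α₁·K2/[H⁺] = 0.04420
α₁ + 2α₂ = 1.0333
DIC = CA / (α₁ + 2α₂) = 2.60 / 1.0333 = 2.52 mmol/kg

DIC = 2.52 mmol/kg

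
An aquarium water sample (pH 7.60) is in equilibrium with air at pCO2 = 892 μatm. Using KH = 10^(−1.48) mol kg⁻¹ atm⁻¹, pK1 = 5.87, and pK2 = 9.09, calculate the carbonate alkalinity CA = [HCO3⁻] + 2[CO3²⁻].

CA = 1.69 mmol/kg

[CO2*] = KH · pCO2 = 10^(−1.48) × 892×10^-6 = 2.954×10^-5 mol/kg
α₀ = 1/(1 + K1/[H⁺] + K1K2/[H⁺]²) = 1/(1 + 10^+1.73 + 10^+0.24) = 0.01772
DIC = [CO2*]/α₀ = 2.954×10^-5 / 0.01772 = 1.667 mmol/kg
CA = (α₁ + 2α₂)·DIC = (0.9515 + 2×0.03079) × 1.667 = 1.69 mmol/kg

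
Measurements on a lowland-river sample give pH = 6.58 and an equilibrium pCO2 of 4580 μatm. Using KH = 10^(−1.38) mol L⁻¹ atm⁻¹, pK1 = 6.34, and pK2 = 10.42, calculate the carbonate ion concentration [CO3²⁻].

[CO3²⁻] = 0.0480 μmol/L

[CO2*] = KH · pCO2 = 10^(−1.38) × 4580×10^-6 = 1.909×10^-4 mol/L
α₀ = 1/(1 + K1/[H⁺] + K1K2/[H⁺]²) = 1/(1 + 10^+0.24 + 10^-3.60) = 0.3652
DIC = [CO2*]/α₀ = 1.909×10^-4 / 0.3652 = 0.5228 mmol/L
[CO3²⁻] = α₂·DIC; α₂ = 9.174×10^-5, so [CO3²⁻] = 9.174×10^-5 × 0.5228 = 4.80×10^-5 mmol/L = 0.0480 μmol/L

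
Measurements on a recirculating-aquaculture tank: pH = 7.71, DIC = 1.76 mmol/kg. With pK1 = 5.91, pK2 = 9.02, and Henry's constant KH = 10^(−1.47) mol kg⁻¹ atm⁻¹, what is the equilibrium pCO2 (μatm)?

pCO2 = 773 μatm

α₀ = 1 / (1 + K1/[H⁺] + K1K2/[H⁺]²) = 1 / (1 + 10^+1.80 + 10^+0.49)
   = 1 / (1 + 63.096 + 3.0903) = 1/67.186 = 0.01488
[CO2*] = α₀ × DIC = 0.01488 × 1.76 = 0.02620 mmol/kg
pCO2 = [CO2*]/KH = 2.620×10^-5 / 3.388×10^-2 = 773 μatm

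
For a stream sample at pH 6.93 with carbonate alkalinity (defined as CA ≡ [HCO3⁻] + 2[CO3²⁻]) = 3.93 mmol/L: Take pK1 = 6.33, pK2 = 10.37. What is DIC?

CA = [HCO3⁻] + 2[CO3²⁻] = (α₁ + 2α₂)·DIC
At pH 6.93: [H⁺]/K1 = 10^-0.60 = 0.25119, K2/[H⁺] = 10^-3.44 = 0.00036308
α₁ = 1/(1 + 0.25119 + 0.00036308) = 1/1.2516 = 0.7990; α₂ = α₁·K2/[H⁺] = 0.0002901
α₁ + 2α₂ = 0.7996
DIC = CA / (α₁ + 2α₂) = 3.93 / 0.7996 = 4.92 mmol/L

DIC = 4.92 mmol/L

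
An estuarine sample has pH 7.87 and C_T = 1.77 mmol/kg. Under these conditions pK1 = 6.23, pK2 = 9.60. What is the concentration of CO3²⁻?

α₂ = 1 / (1 + [H⁺]/K2 + [H⁺]²/(K1K2)) = 1 / (1 + 10^+1.73 + 10^+0.09)
   = 1 / (1 + 53.703 + 1.2303) = 1/55.933 = 0.01788
[CO3²⁻] = α₂ × DIC = 0.01788 × 1.77 = 0.0316 mmol/kg

[CO3²⁻] = 0.0316 mmol/kg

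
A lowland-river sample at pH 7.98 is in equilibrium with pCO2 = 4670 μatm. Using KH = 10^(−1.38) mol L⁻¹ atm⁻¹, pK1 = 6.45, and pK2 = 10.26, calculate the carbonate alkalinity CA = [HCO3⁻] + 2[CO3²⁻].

CA = 6.67 mmol/L

[CO2*] = KH · pCO2 = 10^(−1.38) × 4670×10^-6 = 1.947×10^-4 mol/L
α₀ = 1/(1 + K1/[H⁺] + K1K2/[H⁺]²) = 1/(1 + 10^+1.53 + 10^-0.75) = 0.02852
DIC = [CO2*]/α₀ = 1.947×10^-4 / 0.02852 = 6.826 mmol/L
CA = (α₁ + 2α₂)·DIC = (0.9664 + 2×0.005072) × 6.826 = 6.67 mmol/L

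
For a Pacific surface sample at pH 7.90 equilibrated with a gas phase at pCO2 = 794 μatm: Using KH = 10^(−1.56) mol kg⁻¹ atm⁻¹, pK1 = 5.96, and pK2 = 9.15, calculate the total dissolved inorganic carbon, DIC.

[CO2*] = KH · pCO2 = 10^(−1.56) × 794×10^-6 = 2.187×10^-5 mol/kg
α₀ = 1/(1 + K1/[H⁺] + K1K2/[H⁺]²) = 1/(1 + 10^+1.94 + 10^+0.69) = 0.01075
DIC = [CO2*]/α₀ = 2.187×10^-5 / 0.01075 = 2.03 mmol/kg

DIC = 2.03 mmol/kg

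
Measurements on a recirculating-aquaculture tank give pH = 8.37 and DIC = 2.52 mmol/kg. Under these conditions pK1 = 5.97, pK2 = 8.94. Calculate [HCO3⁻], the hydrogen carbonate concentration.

α₁ = 1 / (1 + [H⁺]/K1 + K2/[H⁺]) = 1 / (1 + 10^-2.40 + 10^-0.57)
   = 1 / (1 + 0.0039811 + 0.26915) = 1/1.2731 = 0.7855
[HCO3⁻] = α₁ × DIC = 0.7855 × 2.52 = 1.98 mmol/kg

[HCO3⁻] = 1.98 mmol/kg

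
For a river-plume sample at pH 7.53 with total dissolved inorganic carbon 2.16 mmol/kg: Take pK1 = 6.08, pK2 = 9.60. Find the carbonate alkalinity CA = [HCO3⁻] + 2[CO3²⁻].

CA = 2.10 mmol/kg

CA = [HCO3⁻] + 2[CO3²⁻] = (α₁ + 2α₂)·DIC
At pH 7.53: [H⁺]/K1 = 10^-1.45 = 0.035481, K2/[H⁺] = 10^-2.07 = 0.0085114
α₁ = 1/(1 + 0.035481 + 0.0085114) = 1/1.0440 = 0.9579; α₂ = α₁·K2/[H⁺] = 0.008153
α₁ + 2α₂ = 0.9742
CA = 0.9742 × 2.16 = 2.10 mmol/kg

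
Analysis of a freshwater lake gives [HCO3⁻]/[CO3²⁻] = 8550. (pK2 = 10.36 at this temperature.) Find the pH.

From K2 = [H⁺][CO3²⁻]/[HCO3⁻]:  pH = pK2 − log₁₀([HCO3⁻]/[CO3²⁻])
log₁₀(8550) = +3.932
pH = 10.36 − (+3.932) = 6.43

pH = 6.43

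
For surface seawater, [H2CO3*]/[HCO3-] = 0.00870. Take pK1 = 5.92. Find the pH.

From K1 = [H⁺][HCO3-]/[H2CO3*]:  pH = pK1 − log₁₀([H2CO3*]/[HCO3-])
log₁₀(0.00870) = -2.060
pH = 5.92 − (-2.060) = 7.98

pH = 7.98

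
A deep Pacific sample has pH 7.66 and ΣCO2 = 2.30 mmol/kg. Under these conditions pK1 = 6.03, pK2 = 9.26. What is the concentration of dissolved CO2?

α₀ = 1 / (1 + K1/[H⁺] + K1K2/[H⁺]²) = 1 / (1 + 10^+1.63 + 10^+0.03)
   = 1 / (1 + 42.658 + 1.0715) = 1/44.729 = 0.02236
[CO2*] = α₀ × DIC = 0.02236 × 2.30 = 0.0514 mmol/kg

[CO2*] = 0.0514 mmol/kg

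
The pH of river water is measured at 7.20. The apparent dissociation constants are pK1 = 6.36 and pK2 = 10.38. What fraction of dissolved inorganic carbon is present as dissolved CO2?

α₀ = 1 / (1 + K1/[H⁺] + K1K2/[H⁺]²) = 1 / (1 + 10^+0.84 + 10^-2.34)
   = 1 / (1 + 6.9183 + 0.0045709) = 1/7.9229 = 0.1262

α₀ = 0.126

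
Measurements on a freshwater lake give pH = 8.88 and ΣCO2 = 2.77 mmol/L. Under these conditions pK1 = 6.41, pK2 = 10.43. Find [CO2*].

[CO2*] = 9.10 μmol/L

α₀ = 1 / (1 + K1/[H⁺] + K1K2/[H⁺]²) = 1 / (1 + 10^+2.47 + 10^+0.92)
   = 1 / (1 + 295.12 + 8.3176) = 1/304.44 = 0.003285
[CO2*] = α₀ × DIC = 0.003285 × 2.77 = 0.00910 mmol/L = 9.10 μmol/L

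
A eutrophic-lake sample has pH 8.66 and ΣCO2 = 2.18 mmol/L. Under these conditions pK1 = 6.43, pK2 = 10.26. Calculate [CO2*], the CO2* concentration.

α₀ = 1 / (1 + K1/[H⁺] + K1K2/[H⁺]²) = 1 / (1 + 10^+2.23 + 10^+0.63)
   = 1 / (1 + 169.82 + 4.2658) = 1/175.09 = 0.005711
[CO2*] = α₀ × DIC = 0.005711 × 2.18 = 0.0125 mmol/L = 12.5 μmol/L

[CO2*] = 12.5 μmol/L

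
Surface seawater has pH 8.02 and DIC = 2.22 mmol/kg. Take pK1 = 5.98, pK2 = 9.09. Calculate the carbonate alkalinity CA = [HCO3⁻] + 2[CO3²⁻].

CA = [HCO3⁻] + 2[CO3²⁻] = (α₁ + 2α₂)·DIC
At pH 8.02: [H⁺]/K1 = 10^-2.04 = 0.0091201, K2/[H⁺] = 10^-1.07 = 0.085114
α₁ = 1/(1 + 0.0091201 + 0.085114) = 1/1.0942 = 0.9139; α₂ = α₁·K2/[H⁺] = 0.07778
α₁ + 2α₂ = 1.0694
CA = 1.0694 × 2.22 = 2.37 mmol/kg

CA = 2.37 mmol/kg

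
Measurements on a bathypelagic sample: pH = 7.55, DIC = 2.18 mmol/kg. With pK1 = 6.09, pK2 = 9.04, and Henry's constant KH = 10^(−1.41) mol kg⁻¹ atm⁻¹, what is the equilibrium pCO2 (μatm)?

pCO2 = 1820 μatm

α₀ = 1 / (1 + K1/[H⁺] + K1K2/[H⁺]²) = 1 / (1 + 10^+1.46 + 10^-0.03)
   = 1 / (1 + 28.840 + 0.93325) = 1/30.774 = 0.03250
[CO2*] = α₀ × DIC = 0.03250 × 2.18 = 0.07084 mmol/kg
pCO2 = [CO2*]/KH = 7.084×10^-5 / 3.890×10^-2 = 1820 μatm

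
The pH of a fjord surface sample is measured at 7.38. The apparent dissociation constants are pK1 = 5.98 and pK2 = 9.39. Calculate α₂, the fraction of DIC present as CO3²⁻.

α₂ = 1 / (1 + [H⁺]/K2 + [H⁺]²/(K1K2)) = 1 / (1 + 10^+2.01 + 10^+0.61)
   = 1 / (1 + 102.33 + 4.0738) = 1/107.40 = 0.009311

α₂ = 0.00931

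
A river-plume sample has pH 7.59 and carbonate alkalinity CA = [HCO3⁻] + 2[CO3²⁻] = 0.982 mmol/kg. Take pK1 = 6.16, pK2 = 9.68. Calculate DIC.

DIC = 1.01 mmol/kg

CA = [HCO3⁻] + 2[CO3²⁻] = (α₁ + 2α₂)·DIC
At pH 7.59: [H⁺]/K1 = 10^-1.43 = 0.037154, K2/[H⁺] = 10^-2.09 = 0.0081283
α₁ = 1/(1 + 0.037154 + 0.0081283) = 1/1.0453 = 0.9567; α₂ = α₁·K2/[H⁺] = 0.007776
α₁ + 2α₂ = 0.9722
DIC = CA / (α₁ + 2α₂) = 0.982 / 0.9722 = 1.01 mmol/kg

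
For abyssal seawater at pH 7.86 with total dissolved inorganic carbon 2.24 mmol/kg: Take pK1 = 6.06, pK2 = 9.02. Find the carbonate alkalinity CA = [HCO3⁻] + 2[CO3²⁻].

CA = 2.35 mmol/kg

CA = [HCO3⁻] + 2[CO3²⁻] = (α₁ + 2α₂)·DIC
At pH 7.86: [H⁺]/K1 = 10^-1.80 = 0.015849, K2/[H⁺] = 10^-1.16 = 0.069183
α₁ = 1/(1 + 0.015849 + 0.069183) = 1/1.0850 = 0.9216; α₂ = α₁·K2/[H⁺] = 0.06376
α₁ + 2α₂ = 1.0492
CA = 1.0492 × 2.24 = 2.35 mmol/kg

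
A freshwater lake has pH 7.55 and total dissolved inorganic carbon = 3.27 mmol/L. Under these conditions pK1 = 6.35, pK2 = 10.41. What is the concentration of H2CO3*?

α₀ = 1 / (1 + K1/[H⁺] + K1K2/[H⁺]²) = 1 / (1 + 10^+1.20 + 10^-1.66)
   = 1 / (1 + 15.849 + 0.021878) = 1/16.871 = 0.05927
[CO2*] = α₀ × DIC = 0.05927 × 3.27 = 0.194 mmol/L

[CO2*] = 0.194 mmol/L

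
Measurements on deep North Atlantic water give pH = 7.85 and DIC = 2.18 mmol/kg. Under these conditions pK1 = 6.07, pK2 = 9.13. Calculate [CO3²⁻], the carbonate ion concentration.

[CO3²⁻] = 0.107 mmol/kg

α₂ = 1 / (1 + [H⁺]/K2 + [H⁺]²/(K1K2)) = 1 / (1 + 10^+1.28 + 10^-0.50)
   = 1 / (1 + 19.055 + 0.31623) = 1/20.371 = 0.04909
[CO3²⁻] = α₂ × DIC = 0.04909 × 2.18 = 0.107 mmol/kg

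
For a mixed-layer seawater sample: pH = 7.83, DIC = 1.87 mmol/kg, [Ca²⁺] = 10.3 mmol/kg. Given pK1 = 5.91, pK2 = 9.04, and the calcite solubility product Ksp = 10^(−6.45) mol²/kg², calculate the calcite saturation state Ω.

Ω = 3.12

α₂ = 1 / (1 + [H⁺]/K2 + [H⁺]²/(K1K2)) = 1 / (1 + 10^+1.21 + 10^-0.71)
   = 1 / (1 + 16.218 + 0.19498) = 1/17.413 = 0.05743
[CO3²⁻] = α₂ × DIC = 0.05743 × 1.87 = 0.1074 mmol/kg
Ksp = 10^(−6.45) = 3.548×10^-7
Ω = [Ca²⁺][CO3²⁻]/Ksp = (10.3×10^-3)(1.074×10^-4) / 3.548×10^-7 = 3.12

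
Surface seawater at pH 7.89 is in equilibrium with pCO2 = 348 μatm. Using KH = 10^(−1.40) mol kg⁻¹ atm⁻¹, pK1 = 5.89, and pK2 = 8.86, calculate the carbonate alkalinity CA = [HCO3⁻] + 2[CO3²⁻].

CA = 1.68 mmol/kg

[CO2*] = KH · pCO2 = 10^(−1.40) × 348×10^-6 = 1.385×10^-5 mol/kg
α₀ = 1/(1 + K1/[H⁺] + K1K2/[H⁺]²) = 1/(1 + 10^+2.00 + 10^+1.03) = 0.008951
DIC = [CO2*]/α₀ = 1.385×10^-5 / 0.008951 = 1.548 mmol/kg
CA = (α₁ + 2α₂)·DIC = (0.8951 + 2×0.09592) × 1.548 = 1.68 mmol/kg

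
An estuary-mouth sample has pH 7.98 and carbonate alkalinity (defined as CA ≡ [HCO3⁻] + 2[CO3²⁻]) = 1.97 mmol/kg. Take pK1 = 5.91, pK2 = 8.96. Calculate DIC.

DIC = 1.81 mmol/kg

CA = [HCO3⁻] + 2[CO3²⁻] = (α₁ + 2α₂)·DIC
At pH 7.98: [H⁺]/K1 = 10^-2.07 = 0.0085114, K2/[H⁺] = 10^-0.98 = 0.10471
α₁ = 1/(1 + 0.0085114 + 0.10471) = 1/1.1132 = 0.8983; α₂ = α₁·K2/[H⁺] = 0.09406
α₁ + 2α₂ = 1.0864
DIC = CA / (α₁ + 2α₂) = 1.97 / 1.0864 = 1.81 mmol/kg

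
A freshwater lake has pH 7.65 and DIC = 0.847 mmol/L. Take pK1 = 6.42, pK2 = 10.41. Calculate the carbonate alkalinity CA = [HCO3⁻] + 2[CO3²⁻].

CA = [HCO3⁻] + 2[CO3²⁻] = (α₁ + 2α₂)·DIC
At pH 7.65: [H⁺]/K1 = 10^-1.23 = 0.058884, K2/[H⁺] = 10^-2.76 = 0.0017378
α₁ = 1/(1 + 0.058884 + 0.0017378) = 1/1.0606 = 0.9428; α₂ = α₁·K2/[H⁺] = 0.001638
α₁ + 2α₂ = 0.9461
CA = 0.9461 × 0.847 = 0.801 mmol/L

CA = 0.801 mmol/L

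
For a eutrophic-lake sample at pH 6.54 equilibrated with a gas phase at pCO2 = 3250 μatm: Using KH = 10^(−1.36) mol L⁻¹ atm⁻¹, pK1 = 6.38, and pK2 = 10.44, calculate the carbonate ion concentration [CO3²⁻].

[CO3²⁻] = 0.0258 μmol/L

[CO2*] = KH · pCO2 = 10^(−1.36) × 3250×10^-6 = 1.419×10^-4 mol/L
α₀ = 1/(1 + K1/[H⁺] + K1K2/[H⁺]²) = 1/(1 + 10^+0.16 + 10^-3.74) = 0.4089
DIC = [CO2*]/α₀ = 1.419×10^-4 / 0.4089 = 0.3470 mmol/L
[CO3²⁻] = α₂·DIC; α₂ = 7.441×10^-5, so [CO3²⁻] = 7.441×10^-5 × 0.3470 = 2.58×10^-5 mmol/L = 0.0258 μmol/L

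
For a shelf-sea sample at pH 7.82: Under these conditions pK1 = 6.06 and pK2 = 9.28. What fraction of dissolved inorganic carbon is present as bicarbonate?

α₁ = 0.951

α₁ = 1 / (1 + [H⁺]/K1 + K2/[H⁺]) = 1 / (1 + 10^-1.76 + 10^-1.46)
   = 1 / (1 + 0.017378 + 0.034674) = 1/1.0521 = 0.9505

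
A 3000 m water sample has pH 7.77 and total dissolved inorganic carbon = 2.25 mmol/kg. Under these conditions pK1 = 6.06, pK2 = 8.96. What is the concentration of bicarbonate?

[HCO3⁻] = 2.08 mmol/kg

α₁ = 1 / (1 + [H⁺]/K1 + K2/[H⁺]) = 1 / (1 + 10^-1.71 + 10^-1.19)
   = 1 / (1 + 0.019498 + 0.064565) = 1/1.0841 = 0.9225
[HCO3⁻] = α₁ × DIC = 0.9225 × 2.25 = 2.08 mmol/kg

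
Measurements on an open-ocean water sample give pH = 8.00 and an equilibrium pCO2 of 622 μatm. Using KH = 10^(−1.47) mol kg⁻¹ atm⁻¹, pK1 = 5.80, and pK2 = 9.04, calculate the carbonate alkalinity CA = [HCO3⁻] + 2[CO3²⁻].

CA = 3.95 mmol/kg

[CO2*] = KH · pCO2 = 10^(−1.47) × 622×10^-6 = 2.108×10^-5 mol/kg
α₀ = 1/(1 + K1/[H⁺] + K1K2/[H⁺]²) = 1/(1 + 10^+2.20 + 10^+1.16) = 0.005749
DIC = [CO2*]/α₀ = 2.108×10^-5 / 0.005749 = 3.666 mmol/kg
CA = (α₁ + 2α₂)·DIC = (0.9112 + 2×0.08310) × 3.666 = 3.95 mmol/kg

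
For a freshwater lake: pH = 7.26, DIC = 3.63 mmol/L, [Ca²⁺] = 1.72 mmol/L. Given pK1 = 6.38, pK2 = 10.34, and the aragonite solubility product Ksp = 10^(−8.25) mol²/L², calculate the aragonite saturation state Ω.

α₂ = 1 / (1 + [H⁺]/K2 + [H⁺]²/(K1K2)) = 1 / (1 + 10^+3.08 + 10^+2.20)
   = 1 / (1 + 1202.3 + 158.49) = 1/1361.8 = 0.0007343
[CO3²⁻] = α₂ × DIC = 0.0007343 × 3.63 = 0.002666 mmol/L = 2.666 μmol/L
Ksp = 10^(−8.25) = 5.623×10^-9
Ω = [Ca²⁺][CO3²⁻]/Ksp = (1.72×10^-3)(2.666×10^-6) / 5.623×10^-9 = 0.815

Ω = 0.815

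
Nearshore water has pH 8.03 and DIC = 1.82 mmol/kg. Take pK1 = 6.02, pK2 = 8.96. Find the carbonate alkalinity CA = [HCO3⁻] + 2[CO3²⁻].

CA = 1.99 mmol/kg

CA = [HCO3⁻] + 2[CO3²⁻] = (α₁ + 2α₂)·DIC
At pH 8.03: [H⁺]/K1 = 10^-2.01 = 0.0097724, K2/[H⁺] = 10^-0.93 = 0.11749
α₁ = 1/(1 + 0.0097724 + 0.11749) = 1/1.1273 = 0.8871; α₂ = α₁·K2/[H⁺] = 0.1042
α₁ + 2α₂ = 1.0956
CA = 1.0956 × 1.82 = 1.99 mmol/kg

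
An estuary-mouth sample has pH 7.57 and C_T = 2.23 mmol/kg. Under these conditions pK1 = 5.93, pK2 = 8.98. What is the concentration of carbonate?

[CO3²⁻] = 0.0817 mmol/kg

α₂ = 1 / (1 + [H⁺]/K2 + [H⁺]²/(K1K2)) = 1 / (1 + 10^+1.41 + 10^-0.23)
   = 1 / (1 + 25.704 + 0.58884) = 1/27.293 = 0.03664
[CO3²⁻] = α₂ × DIC = 0.03664 × 2.23 = 0.0817 mmol/kg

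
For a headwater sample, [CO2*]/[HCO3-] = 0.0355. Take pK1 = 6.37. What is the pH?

From K1 = [H⁺][HCO3-]/[CO2*]:  pH = pK1 − log₁₀([CO2*]/[HCO3-])
log₁₀(0.0355) = -1.450
pH = 6.37 − (-1.450) = 7.82

pH = 7.82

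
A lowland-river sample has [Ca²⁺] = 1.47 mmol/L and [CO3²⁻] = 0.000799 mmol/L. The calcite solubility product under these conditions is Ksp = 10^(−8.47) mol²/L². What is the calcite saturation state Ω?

Ω = 0.347

Ksp = 10^(−8.47) = 3.388×10^-9
Ω = [Ca²⁺][CO3²⁻]/Ksp = (1.47×10^-3)(0.000799×10^-3) / 3.388×10^-9 = 0.347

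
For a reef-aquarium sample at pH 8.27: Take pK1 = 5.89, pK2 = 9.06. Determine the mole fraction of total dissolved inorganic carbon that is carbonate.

α₂ = 0.139

α₂ = 1 / (1 + [H⁺]/K2 + [H⁺]²/(K1K2)) = 1 / (1 + 10^+0.79 + 10^-1.59)
   = 1 / (1 + 6.1660 + 0.025704) = 1/7.1917 = 0.1391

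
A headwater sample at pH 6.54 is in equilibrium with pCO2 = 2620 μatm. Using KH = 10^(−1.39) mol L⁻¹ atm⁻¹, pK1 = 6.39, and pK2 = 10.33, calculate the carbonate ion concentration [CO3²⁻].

[CO2*] = KH · pCO2 = 10^(−1.39) × 2620×10^-6 = 1.067×10^-4 mol/L
α₀ = 1/(1 + K1/[H⁺] + K1K2/[H⁺]²) = 1/(1 + 10^+0.15 + 10^-3.64) = 0.4145
DIC = [CO2*]/α₀ = 1.067×10^-4 / 0.4145 = 0.2575 mmol/L
[CO3²⁻] = α₂·DIC; α₂ = 9.495×10^-5, so [CO3²⁻] = 9.495×10^-5 × 0.2575 = 2.45×10^-5 mmol/L = 0.0245 μmol/L

[CO3²⁻] = 0.0245 μmol/L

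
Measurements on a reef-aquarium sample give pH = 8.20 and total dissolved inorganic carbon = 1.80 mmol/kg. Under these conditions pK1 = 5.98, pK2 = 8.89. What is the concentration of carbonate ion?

[CO3²⁻] = 0.304 mmol/kg

α₂ = 1 / (1 + [H⁺]/K2 + [H⁺]²/(K1K2)) = 1 / (1 + 10^+0.69 + 10^-1.53)
   = 1 / (1 + 4.8978 + 0.029512) = 1/5.9273 = 0.1687
[CO3²⁻] = α₂ × DIC = 0.1687 × 1.80 = 0.304 mmol/kg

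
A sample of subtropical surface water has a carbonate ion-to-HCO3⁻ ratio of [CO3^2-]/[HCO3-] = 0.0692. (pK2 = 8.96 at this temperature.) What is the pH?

pH = 7.80

From K2 = [H⁺][CO3^2-]/[HCO3-]:  pH = pK2 + log₁₀([CO3^2-]/[HCO3-])
log₁₀(0.0692) = -1.160
pH = 8.96 + (-1.160) = 7.80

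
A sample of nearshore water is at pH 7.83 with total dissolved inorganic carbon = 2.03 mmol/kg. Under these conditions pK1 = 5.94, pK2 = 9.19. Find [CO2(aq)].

α₀ = 1 / (1 + K1/[H⁺] + K1K2/[H⁺]²) = 1 / (1 + 10^+1.89 + 10^+0.53)
   = 1 / (1 + 77.625 + 3.3884) = 1/82.013 = 0.01219
[CO2*] = α₀ × DIC = 0.01219 × 2.03 = 0.0248 mmol/kg

[CO2*] = 0.0248 mmol/kg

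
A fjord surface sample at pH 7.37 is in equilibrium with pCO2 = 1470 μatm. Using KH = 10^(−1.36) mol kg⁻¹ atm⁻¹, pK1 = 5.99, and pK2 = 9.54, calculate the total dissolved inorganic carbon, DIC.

DIC = 1.61 mmol/kg

[CO2*] = KH · pCO2 = 10^(−1.36) × 1470×10^-6 = 6.417×10^-5 mol/kg
α₀ = 1/(1 + K1/[H⁺] + K1K2/[H⁺]²) = 1/(1 + 10^+1.38 + 10^-0.79) = 0.03976
DIC = [CO2*]/α₀ = 6.417×10^-5 / 0.03976 = 1.61 mmol/kg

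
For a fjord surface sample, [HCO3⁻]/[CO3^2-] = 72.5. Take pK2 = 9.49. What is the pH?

pH = 7.63

From K2 = [H⁺][CO3^2-]/[HCO3⁻]:  pH = pK2 − log₁₀([HCO3⁻]/[CO3^2-])
log₁₀(72.5) = +1.860
pH = 9.49 − (+1.860) = 7.63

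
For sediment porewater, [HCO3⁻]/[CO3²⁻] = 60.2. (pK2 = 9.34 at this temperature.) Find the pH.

pH = 7.56

From K2 = [H⁺][CO3²⁻]/[HCO3⁻]:  pH = pK2 − log₁₀([HCO3⁻]/[CO3²⁻])
log₁₀(60.2) = +1.780
pH = 9.34 − (+1.780) = 7.56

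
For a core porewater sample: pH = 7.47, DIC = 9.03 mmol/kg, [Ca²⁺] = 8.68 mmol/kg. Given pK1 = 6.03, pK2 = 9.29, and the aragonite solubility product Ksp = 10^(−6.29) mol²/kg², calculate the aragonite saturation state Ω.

α₂ = 1 / (1 + [H⁺]/K2 + [H⁺]²/(K1K2)) = 1 / (1 + 10^+1.82 + 10^+0.38)
   = 1 / (1 + 66.069 + 2.3988) = 1/69.468 = 0.01440
[CO3²⁻] = α₂ × DIC = 0.01440 × 9.03 = 0.1300 mmol/kg
Ksp = 10^(−6.29) = 5.129×10^-7
Ω = [Ca²⁺][CO3²⁻]/Ksp = (8.68×10^-3)(1.300×10^-4) / 5.129×10^-7 = 2.20

Ω = 2.20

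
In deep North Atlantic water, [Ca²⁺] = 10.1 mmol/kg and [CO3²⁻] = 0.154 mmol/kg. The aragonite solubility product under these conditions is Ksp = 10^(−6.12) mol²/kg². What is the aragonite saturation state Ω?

Ksp = 10^(−6.12) = 7.586×10^-7
Ω = [Ca²⁺][CO3²⁻]/Ksp = (10.1×10^-3)(0.154×10^-3) / 7.586×10^-7 = 2.05

Ω = 2.05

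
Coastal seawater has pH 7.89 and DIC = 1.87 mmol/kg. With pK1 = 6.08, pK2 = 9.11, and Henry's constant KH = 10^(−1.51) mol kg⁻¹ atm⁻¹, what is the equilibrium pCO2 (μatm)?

α₀ = 1 / (1 + K1/[H⁺] + K1K2/[H⁺]²) = 1 / (1 + 10^+1.81 + 10^+0.59)
   = 1 / (1 + 64.565 + 3.8905) = 1/69.456 = 0.01440
[CO2*] = α₀ × DIC = 0.01440 × 1.87 = 0.02692 mmol/kg
pCO2 = [CO2*]/KH = 2.692×10^-5 / 3.090×10^-2 = 871 μatm

pCO2 = 871 μatm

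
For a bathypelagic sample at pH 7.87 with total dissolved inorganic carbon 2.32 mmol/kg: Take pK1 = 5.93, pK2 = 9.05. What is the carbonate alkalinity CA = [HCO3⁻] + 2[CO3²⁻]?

CA = 2.44 mmol/kg

CA = [HCO3⁻] + 2[CO3²⁻] = (α₁ + 2α₂)·DIC
At pH 7.87: [H⁺]/K1 = 10^-1.94 = 0.011482, K2/[H⁺] = 10^-1.18 = 0.066069
α₁ = 1/(1 + 0.011482 + 0.066069) = 1/1.0776 = 0.9280; α₂ = α₁·K2/[H⁺] = 0.06131
α₁ + 2α₂ = 1.0507
CA = 1.0507 × 2.32 = 2.44 mmol/kg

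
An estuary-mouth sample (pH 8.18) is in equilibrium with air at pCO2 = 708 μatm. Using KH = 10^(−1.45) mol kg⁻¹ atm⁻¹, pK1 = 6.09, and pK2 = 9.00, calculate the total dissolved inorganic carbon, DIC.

[CO2*] = KH · pCO2 = 10^(−1.45) × 708×10^-6 = 2.512×10^-5 mol/kg
α₀ = 1/(1 + K1/[H⁺] + K1K2/[H⁺]²) = 1/(1 + 10^+2.09 + 10^+1.27) = 0.007010
DIC = [CO2*]/α₀ = 2.512×10^-5 / 0.007010 = 3.58 mmol/kg

DIC = 3.58 mmol/kg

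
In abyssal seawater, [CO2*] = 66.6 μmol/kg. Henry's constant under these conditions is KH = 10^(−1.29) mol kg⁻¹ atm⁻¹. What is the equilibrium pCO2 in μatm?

pCO2 = 1300 μatm

KH = 10^(−1.29) = 5.129×10^-2 mol kg⁻¹ atm⁻¹
pCO2 = [CO2*]/KH = 66.6×10^-6 / 5.129×10^-2 = 1.30×10^-3 atm = 1300 μatm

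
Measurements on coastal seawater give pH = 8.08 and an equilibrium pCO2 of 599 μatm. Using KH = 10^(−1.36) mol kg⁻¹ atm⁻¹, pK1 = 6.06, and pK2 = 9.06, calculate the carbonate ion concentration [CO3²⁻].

[CO3²⁻] = 0.287 mmol/kg

[CO2*] = KH · pCO2 = 10^(−1.36) × 599×10^-6 = 2.615×10^-5 mol/kg
α₀ = 1/(1 + K1/[H⁺] + K1K2/[H⁺]²) = 1/(1 + 10^+2.02 + 10^+1.04) = 0.008571
DIC = [CO2*]/α₀ = 2.615×10^-5 / 0.008571 = 3.051 mmol/kg
[CO3²⁻] = α₂·DIC; α₂ = 0.09398, so [CO3²⁻] = 0.09398 × 3.051 = 0.287 mmol/kg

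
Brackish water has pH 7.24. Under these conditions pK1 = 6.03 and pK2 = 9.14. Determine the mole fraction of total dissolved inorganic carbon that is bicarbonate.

α₁ = 1 / (1 + [H⁺]/K1 + K2/[H⁺]) = 1 / (1 + 10^-1.21 + 10^-1.90)
   = 1 / (1 + 0.061660 + 0.012589) = 1/1.0742 = 0.9309

α₁ = 0.931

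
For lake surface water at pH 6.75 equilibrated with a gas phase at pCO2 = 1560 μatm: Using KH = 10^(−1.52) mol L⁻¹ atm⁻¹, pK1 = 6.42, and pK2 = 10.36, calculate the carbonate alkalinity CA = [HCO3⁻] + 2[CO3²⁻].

[CO2*] = KH · pCO2 = 10^(−1.52) × 1560×10^-6 = 4.711×10^-5 mol/L
α₀ = 1/(1 + K1/[H⁺] + K1K2/[H⁺]²) = 1/(1 + 10^+0.33 + 10^-3.28) = 0.3186
DIC = [CO2*]/α₀ = 4.711×10^-5 / 0.3186 = 0.1479 mmol/L
CA = (α₁ + 2α₂)·DIC = (0.6812 + 2×0.0001672) × 0.1479 = 0.101 mmol/L

CA = 0.101 mmol/L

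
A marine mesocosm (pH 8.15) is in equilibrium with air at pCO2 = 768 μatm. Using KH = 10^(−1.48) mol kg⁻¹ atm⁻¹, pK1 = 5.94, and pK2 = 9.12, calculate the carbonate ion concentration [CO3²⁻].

[CO2*] = KH · pCO2 = 10^(−1.48) × 768×10^-6 = 2.543×10^-5 mol/kg
α₀ = 1/(1 + K1/[H⁺] + K1K2/[H⁺]²) = 1/(1 + 10^+2.21 + 10^+1.24) = 0.005538
DIC = [CO2*]/α₀ = 2.543×10^-5 / 0.005538 = 4.592 mmol/kg
[CO3²⁻] = α₂·DIC; α₂ = 0.09625, so [CO3²⁻] = 0.09625 × 4.592 = 0.442 mmol/kg

[CO3²⁻] = 0.442 mmol/kg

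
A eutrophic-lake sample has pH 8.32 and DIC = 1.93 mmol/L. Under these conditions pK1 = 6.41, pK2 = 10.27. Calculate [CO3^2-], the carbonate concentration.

α₂ = 1 / (1 + [H⁺]/K2 + [H⁺]²/(K1K2)) = 1 / (1 + 10^+1.95 + 10^+0.04)
   = 1 / (1 + 89.125 + 1.0965) = 1/91.222 = 0.01096
[CO3²⁻] = α₂ × DIC = 0.01096 × 1.93 = 0.0212 mmol/L

[CO3²⁻] = 0.0212 mmol/L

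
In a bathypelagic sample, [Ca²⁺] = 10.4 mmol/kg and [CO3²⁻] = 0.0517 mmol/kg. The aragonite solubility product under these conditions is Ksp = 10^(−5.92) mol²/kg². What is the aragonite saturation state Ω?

Ksp = 10^(−5.92) = 1.202×10^-6
Ω = [Ca²⁺][CO3²⁻]/Ksp = (10.4×10^-3)(0.0517×10^-3) / 1.202×10^-6 = 0.447

Ω = 0.447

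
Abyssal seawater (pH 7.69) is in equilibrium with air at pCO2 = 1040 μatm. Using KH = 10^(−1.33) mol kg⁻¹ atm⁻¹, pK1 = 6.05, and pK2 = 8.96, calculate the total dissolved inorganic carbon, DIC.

DIC = 2.29 mmol/kg

[CO2*] = KH · pCO2 = 10^(−1.33) × 1040×10^-6 = 4.864×10^-5 mol/kg
α₀ = 1/(1 + K1/[H⁺] + K1K2/[H⁺]²) = 1/(1 + 10^+1.64 + 10^+0.37) = 0.02128
DIC = [CO2*]/α₀ = 4.864×10^-5 / 0.02128 = 2.29 mmol/kg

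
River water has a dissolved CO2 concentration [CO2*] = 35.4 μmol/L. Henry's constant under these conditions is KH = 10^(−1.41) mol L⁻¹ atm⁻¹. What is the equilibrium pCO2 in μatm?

KH = 10^(−1.41) = 3.890×10^-2 mol L⁻¹ atm⁻¹
pCO2 = [CO2*]/KH = 35.4×10^-6 / 3.890×10^-2 = 9.10×10^-4 atm = 910 μatm

pCO2 = 910 μatm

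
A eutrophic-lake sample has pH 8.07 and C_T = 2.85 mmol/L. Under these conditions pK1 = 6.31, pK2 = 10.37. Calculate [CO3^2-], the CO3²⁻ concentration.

[CO3²⁻] = 14.0 μmol/L

α₂ = 1 / (1 + [H⁺]/K2 + [H⁺]²/(K1K2)) = 1 / (1 + 10^+2.30 + 10^+0.54)
   = 1 / (1 + 199.53 + 3.4674) = 1/203.99 = 0.004902
[CO3²⁻] = α₂ × DIC = 0.004902 × 2.85 = 0.0140 mmol/L = 14.0 μmol/L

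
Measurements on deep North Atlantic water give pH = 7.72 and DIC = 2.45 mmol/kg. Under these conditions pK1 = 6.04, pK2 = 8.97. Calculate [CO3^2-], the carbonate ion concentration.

[CO3²⁻] = 0.128 mmol/kg

α₂ = 1 / (1 + [H⁺]/K2 + [H⁺]²/(K1K2)) = 1 / (1 + 10^+1.25 + 10^-0.43)
   = 1 / (1 + 17.783 + 0.37154) = 1/19.154 = 0.05221
[CO3²⁻] = α₂ × DIC = 0.05221 × 2.45 = 0.128 mmol/kg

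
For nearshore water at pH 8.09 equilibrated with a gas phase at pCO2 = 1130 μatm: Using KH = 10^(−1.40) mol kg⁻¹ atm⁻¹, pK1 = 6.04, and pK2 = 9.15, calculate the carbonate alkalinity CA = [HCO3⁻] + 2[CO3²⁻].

CA = 5.93 mmol/kg

[CO2*] = KH · pCO2 = 10^(−1.40) × 1130×10^-6 = 4.499×10^-5 mol/kg
α₀ = 1/(1 + K1/[H⁺] + K1K2/[H⁺]²) = 1/(1 + 10^+2.05 + 10^+0.99) = 0.008132
DIC = [CO2*]/α₀ = 4.499×10^-5 / 0.008132 = 5.532 mmol/kg
CA = (α₁ + 2α₂)·DIC = (0.9124 + 2×0.07947) × 5.532 = 5.93 mmol/kg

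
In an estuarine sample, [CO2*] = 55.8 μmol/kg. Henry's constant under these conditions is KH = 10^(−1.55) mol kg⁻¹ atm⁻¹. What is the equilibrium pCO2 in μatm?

pCO2 = 1980 μatm

KH = 10^(−1.55) = 2.818×10^-2 mol kg⁻¹ atm⁻¹
pCO2 = [CO2*]/KH = 55.8×10^-6 / 2.818×10^-2 = 1.98×10^-3 atm = 1980 μatm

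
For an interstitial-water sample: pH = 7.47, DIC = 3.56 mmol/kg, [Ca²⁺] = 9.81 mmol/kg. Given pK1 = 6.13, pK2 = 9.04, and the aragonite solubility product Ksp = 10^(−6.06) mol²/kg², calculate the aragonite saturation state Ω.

α₂ = 1 / (1 + [H⁺]/K2 + [H⁺]²/(K1K2)) = 1 / (1 + 10^+1.57 + 10^+0.23)
   = 1 / (1 + 37.154 + 1.6982) = 1/39.852 = 0.02509
[CO3²⁻] = α₂ × DIC = 0.02509 × 3.56 = 0.08933 mmol/kg
Ksp = 10^(−6.06) = 8.710×10^-7
Ω = [Ca²⁺][CO3²⁻]/Ksp = (9.81×10^-3)(8.933×10^-5) / 8.710×10^-7 = 1.01

Ω = 1.01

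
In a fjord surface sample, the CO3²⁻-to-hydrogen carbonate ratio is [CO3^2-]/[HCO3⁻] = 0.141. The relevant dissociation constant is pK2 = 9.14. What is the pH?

pH = 8.29

From K2 = [H⁺][CO3^2-]/[HCO3⁻]:  pH = pK2 + log₁₀([CO3^2-]/[HCO3⁻])
log₁₀(0.141) = -0.851
pH = 9.14 + (-0.851) = 8.29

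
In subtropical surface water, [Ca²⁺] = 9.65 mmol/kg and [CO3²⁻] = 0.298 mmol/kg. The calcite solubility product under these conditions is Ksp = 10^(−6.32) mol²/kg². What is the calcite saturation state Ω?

Ksp = 10^(−6.32) = 4.786×10^-7
Ω = [Ca²⁺][CO3²⁻]/Ksp = (9.65×10^-3)(0.298×10^-3) / 4.786×10^-7 = 6.01

Ω = 6.01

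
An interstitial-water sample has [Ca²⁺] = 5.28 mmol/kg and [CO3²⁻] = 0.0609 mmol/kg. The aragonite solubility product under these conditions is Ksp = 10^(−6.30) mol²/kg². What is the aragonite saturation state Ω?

Ω = 0.642

Ksp = 10^(−6.30) = 5.012×10^-7
Ω = [Ca²⁺][CO3²⁻]/Ksp = (5.28×10^-3)(0.0609×10^-3) / 5.012×10^-7 = 0.642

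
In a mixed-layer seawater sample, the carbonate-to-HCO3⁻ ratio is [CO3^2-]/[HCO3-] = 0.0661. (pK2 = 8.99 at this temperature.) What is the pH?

pH = 7.81

From K2 = [H⁺][CO3^2-]/[HCO3-]:  pH = pK2 + log₁₀([CO3^2-]/[HCO3-])
log₁₀(0.0661) = -1.180
pH = 8.99 + (-1.180) = 7.81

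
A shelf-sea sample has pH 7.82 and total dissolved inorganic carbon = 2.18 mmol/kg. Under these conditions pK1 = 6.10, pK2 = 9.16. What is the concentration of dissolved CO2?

[CO2*] = 0.0390 mmol/kg

α₀ = 1 / (1 + K1/[H⁺] + K1K2/[H⁺]²) = 1 / (1 + 10^+1.72 + 10^+0.38)
   = 1 / (1 + 52.481 + 2.3988) = 1/55.880 = 0.01790
[CO2*] = α₀ × DIC = 0.01790 × 2.18 = 0.0390 mmol/kg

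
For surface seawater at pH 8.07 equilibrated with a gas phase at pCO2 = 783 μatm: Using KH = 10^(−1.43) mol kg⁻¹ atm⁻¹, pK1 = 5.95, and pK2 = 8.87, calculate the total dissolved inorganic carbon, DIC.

[CO2*] = KH · pCO2 = 10^(−1.43) × 783×10^-6 = 2.909×10^-5 mol/kg
α₀ = 1/(1 + K1/[H⁺] + K1K2/[H⁺]²) = 1/(1 + 10^+2.12 + 10^+1.32) = 0.006505
DIC = [CO2*]/α₀ = 2.909×10^-5 / 0.006505 = 4.47 mmol/kg

DIC = 4.47 mmol/kg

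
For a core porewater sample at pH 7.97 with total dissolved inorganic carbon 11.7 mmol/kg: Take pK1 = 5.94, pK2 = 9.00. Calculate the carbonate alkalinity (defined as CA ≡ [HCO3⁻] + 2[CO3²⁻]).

CA = 12.6 mmol/kg

CA = [HCO3⁻] + 2[CO3²⁻] = (α₁ + 2α₂)·DIC
At pH 7.97: [H⁺]/K1 = 10^-2.03 = 0.0093325, K2/[H⁺] = 10^-1.03 = 0.093325
α₁ = 1/(1 + 0.0093325 + 0.093325) = 1/1.1027 = 0.9069; α₂ = α₁·K2/[H⁺] = 0.08464
α₁ + 2α₂ = 1.0762
CA = 1.0762 × 11.7 = 12.6 mmol/kg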